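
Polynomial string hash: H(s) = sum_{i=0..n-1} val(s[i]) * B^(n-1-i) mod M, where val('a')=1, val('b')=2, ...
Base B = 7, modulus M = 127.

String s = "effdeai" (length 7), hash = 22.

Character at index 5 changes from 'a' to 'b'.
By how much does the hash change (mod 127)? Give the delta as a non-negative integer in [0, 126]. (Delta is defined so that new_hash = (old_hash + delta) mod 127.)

Delta formula: (val(new) - val(old)) * B^(n-1-k) mod M
  val('b') - val('a') = 2 - 1 = 1
  B^(n-1-k) = 7^1 mod 127 = 7
  Delta = 1 * 7 mod 127 = 7

Answer: 7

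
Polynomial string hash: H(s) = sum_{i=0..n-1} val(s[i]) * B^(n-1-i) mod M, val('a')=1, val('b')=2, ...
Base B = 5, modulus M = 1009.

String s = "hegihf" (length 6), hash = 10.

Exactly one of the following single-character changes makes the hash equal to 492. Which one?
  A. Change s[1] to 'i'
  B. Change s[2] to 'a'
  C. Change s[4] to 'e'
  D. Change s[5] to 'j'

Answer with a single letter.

Option A: s[1]='e'->'i', delta=(9-5)*5^4 mod 1009 = 482, hash=10+482 mod 1009 = 492 <-- target
Option B: s[2]='g'->'a', delta=(1-7)*5^3 mod 1009 = 259, hash=10+259 mod 1009 = 269
Option C: s[4]='h'->'e', delta=(5-8)*5^1 mod 1009 = 994, hash=10+994 mod 1009 = 1004
Option D: s[5]='f'->'j', delta=(10-6)*5^0 mod 1009 = 4, hash=10+4 mod 1009 = 14

Answer: A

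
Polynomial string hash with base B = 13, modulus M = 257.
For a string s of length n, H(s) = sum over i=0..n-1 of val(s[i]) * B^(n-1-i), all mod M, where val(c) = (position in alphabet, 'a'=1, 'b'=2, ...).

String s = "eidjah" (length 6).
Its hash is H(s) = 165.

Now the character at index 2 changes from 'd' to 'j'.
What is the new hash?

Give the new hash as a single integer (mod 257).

Answer: 240

Derivation:
val('d') = 4, val('j') = 10
Position k = 2, exponent = n-1-k = 3
B^3 mod M = 13^3 mod 257 = 141
Delta = (10 - 4) * 141 mod 257 = 75
New hash = (165 + 75) mod 257 = 240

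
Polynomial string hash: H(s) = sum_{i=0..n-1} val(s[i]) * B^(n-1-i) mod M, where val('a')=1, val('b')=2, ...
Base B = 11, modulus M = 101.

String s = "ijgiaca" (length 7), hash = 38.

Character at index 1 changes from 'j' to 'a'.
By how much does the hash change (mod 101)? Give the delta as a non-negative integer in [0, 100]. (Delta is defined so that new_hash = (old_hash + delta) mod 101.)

Answer: 93

Derivation:
Delta formula: (val(new) - val(old)) * B^(n-1-k) mod M
  val('a') - val('j') = 1 - 10 = -9
  B^(n-1-k) = 11^5 mod 101 = 57
  Delta = -9 * 57 mod 101 = 93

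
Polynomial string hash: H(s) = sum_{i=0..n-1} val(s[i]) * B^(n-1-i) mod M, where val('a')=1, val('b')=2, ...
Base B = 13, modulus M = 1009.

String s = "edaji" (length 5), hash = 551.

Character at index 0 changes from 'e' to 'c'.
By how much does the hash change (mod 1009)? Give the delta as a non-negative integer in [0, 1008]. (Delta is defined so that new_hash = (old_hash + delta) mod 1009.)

Delta formula: (val(new) - val(old)) * B^(n-1-k) mod M
  val('c') - val('e') = 3 - 5 = -2
  B^(n-1-k) = 13^4 mod 1009 = 309
  Delta = -2 * 309 mod 1009 = 391

Answer: 391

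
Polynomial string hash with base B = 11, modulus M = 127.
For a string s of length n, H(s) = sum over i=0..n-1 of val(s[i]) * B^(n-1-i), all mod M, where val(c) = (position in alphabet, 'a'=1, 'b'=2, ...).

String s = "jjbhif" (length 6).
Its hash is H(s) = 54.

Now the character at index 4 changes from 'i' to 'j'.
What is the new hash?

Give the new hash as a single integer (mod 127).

Answer: 65

Derivation:
val('i') = 9, val('j') = 10
Position k = 4, exponent = n-1-k = 1
B^1 mod M = 11^1 mod 127 = 11
Delta = (10 - 9) * 11 mod 127 = 11
New hash = (54 + 11) mod 127 = 65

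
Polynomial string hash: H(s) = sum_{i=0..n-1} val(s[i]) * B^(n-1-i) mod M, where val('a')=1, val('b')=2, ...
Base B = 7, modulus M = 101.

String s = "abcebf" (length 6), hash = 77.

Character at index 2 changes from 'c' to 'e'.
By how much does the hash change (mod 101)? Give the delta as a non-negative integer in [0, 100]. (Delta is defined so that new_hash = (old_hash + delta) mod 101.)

Delta formula: (val(new) - val(old)) * B^(n-1-k) mod M
  val('e') - val('c') = 5 - 3 = 2
  B^(n-1-k) = 7^3 mod 101 = 40
  Delta = 2 * 40 mod 101 = 80

Answer: 80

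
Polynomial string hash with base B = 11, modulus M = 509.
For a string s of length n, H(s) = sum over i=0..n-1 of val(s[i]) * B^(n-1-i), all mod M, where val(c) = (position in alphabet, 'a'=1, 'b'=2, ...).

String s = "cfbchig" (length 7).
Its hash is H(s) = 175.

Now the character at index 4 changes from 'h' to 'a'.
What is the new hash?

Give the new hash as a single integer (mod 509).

val('h') = 8, val('a') = 1
Position k = 4, exponent = n-1-k = 2
B^2 mod M = 11^2 mod 509 = 121
Delta = (1 - 8) * 121 mod 509 = 171
New hash = (175 + 171) mod 509 = 346

Answer: 346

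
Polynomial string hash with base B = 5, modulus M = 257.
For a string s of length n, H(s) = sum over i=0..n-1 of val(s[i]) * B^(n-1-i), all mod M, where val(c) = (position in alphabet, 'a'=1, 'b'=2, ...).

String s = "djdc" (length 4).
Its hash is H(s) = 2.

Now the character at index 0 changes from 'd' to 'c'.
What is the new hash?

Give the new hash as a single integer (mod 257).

val('d') = 4, val('c') = 3
Position k = 0, exponent = n-1-k = 3
B^3 mod M = 5^3 mod 257 = 125
Delta = (3 - 4) * 125 mod 257 = 132
New hash = (2 + 132) mod 257 = 134

Answer: 134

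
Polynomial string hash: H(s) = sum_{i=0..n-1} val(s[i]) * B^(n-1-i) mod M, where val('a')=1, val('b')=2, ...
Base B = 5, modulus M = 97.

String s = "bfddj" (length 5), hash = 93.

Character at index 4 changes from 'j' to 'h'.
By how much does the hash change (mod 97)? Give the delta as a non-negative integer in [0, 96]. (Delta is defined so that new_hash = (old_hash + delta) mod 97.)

Answer: 95

Derivation:
Delta formula: (val(new) - val(old)) * B^(n-1-k) mod M
  val('h') - val('j') = 8 - 10 = -2
  B^(n-1-k) = 5^0 mod 97 = 1
  Delta = -2 * 1 mod 97 = 95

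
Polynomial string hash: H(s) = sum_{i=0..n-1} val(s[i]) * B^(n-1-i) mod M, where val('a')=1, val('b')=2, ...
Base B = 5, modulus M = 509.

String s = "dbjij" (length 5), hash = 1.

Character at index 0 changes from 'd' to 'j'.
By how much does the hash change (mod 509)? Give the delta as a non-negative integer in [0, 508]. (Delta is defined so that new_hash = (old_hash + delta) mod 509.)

Answer: 187

Derivation:
Delta formula: (val(new) - val(old)) * B^(n-1-k) mod M
  val('j') - val('d') = 10 - 4 = 6
  B^(n-1-k) = 5^4 mod 509 = 116
  Delta = 6 * 116 mod 509 = 187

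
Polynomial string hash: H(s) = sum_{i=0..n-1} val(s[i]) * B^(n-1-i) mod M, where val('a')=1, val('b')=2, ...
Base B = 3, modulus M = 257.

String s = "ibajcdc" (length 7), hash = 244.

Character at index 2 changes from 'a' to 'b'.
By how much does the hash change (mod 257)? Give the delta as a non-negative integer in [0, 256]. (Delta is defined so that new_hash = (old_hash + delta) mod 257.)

Answer: 81

Derivation:
Delta formula: (val(new) - val(old)) * B^(n-1-k) mod M
  val('b') - val('a') = 2 - 1 = 1
  B^(n-1-k) = 3^4 mod 257 = 81
  Delta = 1 * 81 mod 257 = 81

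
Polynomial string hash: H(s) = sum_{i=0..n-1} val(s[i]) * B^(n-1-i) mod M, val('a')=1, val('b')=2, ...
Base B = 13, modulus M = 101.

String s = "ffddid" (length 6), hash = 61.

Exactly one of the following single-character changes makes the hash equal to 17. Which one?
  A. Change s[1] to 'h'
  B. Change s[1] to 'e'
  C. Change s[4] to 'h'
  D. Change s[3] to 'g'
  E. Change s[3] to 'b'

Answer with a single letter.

Option A: s[1]='f'->'h', delta=(8-6)*13^4 mod 101 = 57, hash=61+57 mod 101 = 17 <-- target
Option B: s[1]='f'->'e', delta=(5-6)*13^4 mod 101 = 22, hash=61+22 mod 101 = 83
Option C: s[4]='i'->'h', delta=(8-9)*13^1 mod 101 = 88, hash=61+88 mod 101 = 48
Option D: s[3]='d'->'g', delta=(7-4)*13^2 mod 101 = 2, hash=61+2 mod 101 = 63
Option E: s[3]='d'->'b', delta=(2-4)*13^2 mod 101 = 66, hash=61+66 mod 101 = 26

Answer: A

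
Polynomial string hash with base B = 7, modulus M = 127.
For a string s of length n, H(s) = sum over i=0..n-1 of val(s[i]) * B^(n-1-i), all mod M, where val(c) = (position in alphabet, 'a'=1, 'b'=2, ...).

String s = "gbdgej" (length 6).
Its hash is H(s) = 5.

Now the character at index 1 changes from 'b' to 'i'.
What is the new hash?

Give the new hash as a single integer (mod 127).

val('b') = 2, val('i') = 9
Position k = 1, exponent = n-1-k = 4
B^4 mod M = 7^4 mod 127 = 115
Delta = (9 - 2) * 115 mod 127 = 43
New hash = (5 + 43) mod 127 = 48

Answer: 48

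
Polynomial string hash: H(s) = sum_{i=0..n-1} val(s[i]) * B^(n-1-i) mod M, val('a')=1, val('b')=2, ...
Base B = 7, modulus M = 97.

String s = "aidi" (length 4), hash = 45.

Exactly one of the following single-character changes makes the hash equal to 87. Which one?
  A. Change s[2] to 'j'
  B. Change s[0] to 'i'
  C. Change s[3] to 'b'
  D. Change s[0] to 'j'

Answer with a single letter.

Option A: s[2]='d'->'j', delta=(10-4)*7^1 mod 97 = 42, hash=45+42 mod 97 = 87 <-- target
Option B: s[0]='a'->'i', delta=(9-1)*7^3 mod 97 = 28, hash=45+28 mod 97 = 73
Option C: s[3]='i'->'b', delta=(2-9)*7^0 mod 97 = 90, hash=45+90 mod 97 = 38
Option D: s[0]='a'->'j', delta=(10-1)*7^3 mod 97 = 80, hash=45+80 mod 97 = 28

Answer: A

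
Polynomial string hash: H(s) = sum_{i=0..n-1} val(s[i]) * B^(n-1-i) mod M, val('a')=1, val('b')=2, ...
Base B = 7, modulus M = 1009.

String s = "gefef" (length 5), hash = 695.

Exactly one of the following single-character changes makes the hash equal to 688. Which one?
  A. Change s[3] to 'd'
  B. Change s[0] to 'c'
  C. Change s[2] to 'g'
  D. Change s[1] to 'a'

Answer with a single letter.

Answer: A

Derivation:
Option A: s[3]='e'->'d', delta=(4-5)*7^1 mod 1009 = 1002, hash=695+1002 mod 1009 = 688 <-- target
Option B: s[0]='g'->'c', delta=(3-7)*7^4 mod 1009 = 486, hash=695+486 mod 1009 = 172
Option C: s[2]='f'->'g', delta=(7-6)*7^2 mod 1009 = 49, hash=695+49 mod 1009 = 744
Option D: s[1]='e'->'a', delta=(1-5)*7^3 mod 1009 = 646, hash=695+646 mod 1009 = 332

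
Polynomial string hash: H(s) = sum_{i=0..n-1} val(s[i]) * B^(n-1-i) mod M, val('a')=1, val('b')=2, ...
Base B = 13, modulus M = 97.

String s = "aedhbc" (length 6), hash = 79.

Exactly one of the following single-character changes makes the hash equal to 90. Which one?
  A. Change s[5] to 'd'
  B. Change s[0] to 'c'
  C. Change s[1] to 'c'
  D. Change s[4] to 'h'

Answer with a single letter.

Answer: C

Derivation:
Option A: s[5]='c'->'d', delta=(4-3)*13^0 mod 97 = 1, hash=79+1 mod 97 = 80
Option B: s[0]='a'->'c', delta=(3-1)*13^5 mod 97 = 51, hash=79+51 mod 97 = 33
Option C: s[1]='e'->'c', delta=(3-5)*13^4 mod 97 = 11, hash=79+11 mod 97 = 90 <-- target
Option D: s[4]='b'->'h', delta=(8-2)*13^1 mod 97 = 78, hash=79+78 mod 97 = 60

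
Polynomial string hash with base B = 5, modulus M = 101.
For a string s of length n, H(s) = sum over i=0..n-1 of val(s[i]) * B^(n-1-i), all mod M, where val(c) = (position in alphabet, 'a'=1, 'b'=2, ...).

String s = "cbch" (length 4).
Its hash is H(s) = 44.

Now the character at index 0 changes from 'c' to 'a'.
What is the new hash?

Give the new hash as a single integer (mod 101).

val('c') = 3, val('a') = 1
Position k = 0, exponent = n-1-k = 3
B^3 mod M = 5^3 mod 101 = 24
Delta = (1 - 3) * 24 mod 101 = 53
New hash = (44 + 53) mod 101 = 97

Answer: 97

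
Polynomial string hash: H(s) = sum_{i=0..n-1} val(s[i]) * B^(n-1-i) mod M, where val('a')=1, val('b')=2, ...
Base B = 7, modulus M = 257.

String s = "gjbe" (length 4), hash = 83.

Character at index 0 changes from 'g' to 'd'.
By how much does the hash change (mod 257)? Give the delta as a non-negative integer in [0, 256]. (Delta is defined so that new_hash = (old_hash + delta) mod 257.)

Delta formula: (val(new) - val(old)) * B^(n-1-k) mod M
  val('d') - val('g') = 4 - 7 = -3
  B^(n-1-k) = 7^3 mod 257 = 86
  Delta = -3 * 86 mod 257 = 256

Answer: 256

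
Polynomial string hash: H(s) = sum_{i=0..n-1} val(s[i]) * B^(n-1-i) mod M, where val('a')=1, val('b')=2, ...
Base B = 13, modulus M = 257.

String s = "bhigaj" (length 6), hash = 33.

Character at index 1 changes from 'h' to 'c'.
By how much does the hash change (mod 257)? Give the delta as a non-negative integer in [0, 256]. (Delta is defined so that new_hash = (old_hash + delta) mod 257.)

Delta formula: (val(new) - val(old)) * B^(n-1-k) mod M
  val('c') - val('h') = 3 - 8 = -5
  B^(n-1-k) = 13^4 mod 257 = 34
  Delta = -5 * 34 mod 257 = 87

Answer: 87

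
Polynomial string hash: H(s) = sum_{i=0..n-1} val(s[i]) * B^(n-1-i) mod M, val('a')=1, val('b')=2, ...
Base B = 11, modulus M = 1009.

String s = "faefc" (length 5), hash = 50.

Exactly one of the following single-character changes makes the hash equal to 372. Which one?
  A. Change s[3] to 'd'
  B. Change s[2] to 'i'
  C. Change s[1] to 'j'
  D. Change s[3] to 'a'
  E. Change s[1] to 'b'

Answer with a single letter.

Answer: E

Derivation:
Option A: s[3]='f'->'d', delta=(4-6)*11^1 mod 1009 = 987, hash=50+987 mod 1009 = 28
Option B: s[2]='e'->'i', delta=(9-5)*11^2 mod 1009 = 484, hash=50+484 mod 1009 = 534
Option C: s[1]='a'->'j', delta=(10-1)*11^3 mod 1009 = 880, hash=50+880 mod 1009 = 930
Option D: s[3]='f'->'a', delta=(1-6)*11^1 mod 1009 = 954, hash=50+954 mod 1009 = 1004
Option E: s[1]='a'->'b', delta=(2-1)*11^3 mod 1009 = 322, hash=50+322 mod 1009 = 372 <-- target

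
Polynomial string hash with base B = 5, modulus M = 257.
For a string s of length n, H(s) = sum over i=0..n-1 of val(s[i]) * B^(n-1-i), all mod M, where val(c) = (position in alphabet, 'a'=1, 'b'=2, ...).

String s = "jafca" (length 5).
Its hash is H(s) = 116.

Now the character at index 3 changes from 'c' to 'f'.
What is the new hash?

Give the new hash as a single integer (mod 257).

val('c') = 3, val('f') = 6
Position k = 3, exponent = n-1-k = 1
B^1 mod M = 5^1 mod 257 = 5
Delta = (6 - 3) * 5 mod 257 = 15
New hash = (116 + 15) mod 257 = 131

Answer: 131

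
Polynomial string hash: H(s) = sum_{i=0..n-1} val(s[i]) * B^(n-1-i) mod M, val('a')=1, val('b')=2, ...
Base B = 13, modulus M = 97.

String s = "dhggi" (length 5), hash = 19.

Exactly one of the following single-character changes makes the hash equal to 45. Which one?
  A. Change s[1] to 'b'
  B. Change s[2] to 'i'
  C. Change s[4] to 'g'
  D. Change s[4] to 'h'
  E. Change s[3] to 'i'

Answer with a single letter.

Answer: E

Derivation:
Option A: s[1]='h'->'b', delta=(2-8)*13^3 mod 97 = 10, hash=19+10 mod 97 = 29
Option B: s[2]='g'->'i', delta=(9-7)*13^2 mod 97 = 47, hash=19+47 mod 97 = 66
Option C: s[4]='i'->'g', delta=(7-9)*13^0 mod 97 = 95, hash=19+95 mod 97 = 17
Option D: s[4]='i'->'h', delta=(8-9)*13^0 mod 97 = 96, hash=19+96 mod 97 = 18
Option E: s[3]='g'->'i', delta=(9-7)*13^1 mod 97 = 26, hash=19+26 mod 97 = 45 <-- target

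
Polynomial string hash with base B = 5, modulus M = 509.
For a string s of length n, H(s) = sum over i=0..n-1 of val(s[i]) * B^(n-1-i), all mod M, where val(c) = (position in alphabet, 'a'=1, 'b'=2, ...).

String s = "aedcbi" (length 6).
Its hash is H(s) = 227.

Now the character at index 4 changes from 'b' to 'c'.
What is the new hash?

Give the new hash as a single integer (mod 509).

val('b') = 2, val('c') = 3
Position k = 4, exponent = n-1-k = 1
B^1 mod M = 5^1 mod 509 = 5
Delta = (3 - 2) * 5 mod 509 = 5
New hash = (227 + 5) mod 509 = 232

Answer: 232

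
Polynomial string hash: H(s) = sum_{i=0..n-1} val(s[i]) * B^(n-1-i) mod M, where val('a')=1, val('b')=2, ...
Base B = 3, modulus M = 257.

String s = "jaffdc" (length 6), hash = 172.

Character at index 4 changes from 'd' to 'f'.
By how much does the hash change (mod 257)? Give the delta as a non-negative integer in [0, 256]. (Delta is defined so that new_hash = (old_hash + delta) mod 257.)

Delta formula: (val(new) - val(old)) * B^(n-1-k) mod M
  val('f') - val('d') = 6 - 4 = 2
  B^(n-1-k) = 3^1 mod 257 = 3
  Delta = 2 * 3 mod 257 = 6

Answer: 6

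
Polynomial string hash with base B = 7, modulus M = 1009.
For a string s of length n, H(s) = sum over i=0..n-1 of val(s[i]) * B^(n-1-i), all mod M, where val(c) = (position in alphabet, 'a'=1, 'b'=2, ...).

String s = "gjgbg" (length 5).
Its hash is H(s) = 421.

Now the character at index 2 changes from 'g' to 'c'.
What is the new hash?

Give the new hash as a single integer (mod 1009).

Answer: 225

Derivation:
val('g') = 7, val('c') = 3
Position k = 2, exponent = n-1-k = 2
B^2 mod M = 7^2 mod 1009 = 49
Delta = (3 - 7) * 49 mod 1009 = 813
New hash = (421 + 813) mod 1009 = 225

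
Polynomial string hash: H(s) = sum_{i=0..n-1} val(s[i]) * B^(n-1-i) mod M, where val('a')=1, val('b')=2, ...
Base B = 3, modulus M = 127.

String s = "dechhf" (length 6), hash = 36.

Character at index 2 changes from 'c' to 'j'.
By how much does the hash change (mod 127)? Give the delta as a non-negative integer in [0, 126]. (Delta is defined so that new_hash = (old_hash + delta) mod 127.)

Answer: 62

Derivation:
Delta formula: (val(new) - val(old)) * B^(n-1-k) mod M
  val('j') - val('c') = 10 - 3 = 7
  B^(n-1-k) = 3^3 mod 127 = 27
  Delta = 7 * 27 mod 127 = 62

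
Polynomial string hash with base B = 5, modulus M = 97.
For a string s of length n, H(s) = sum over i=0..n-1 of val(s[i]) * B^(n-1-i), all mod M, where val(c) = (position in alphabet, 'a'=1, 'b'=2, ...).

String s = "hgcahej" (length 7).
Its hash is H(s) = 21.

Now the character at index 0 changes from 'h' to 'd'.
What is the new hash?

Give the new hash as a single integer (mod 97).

Answer: 86

Derivation:
val('h') = 8, val('d') = 4
Position k = 0, exponent = n-1-k = 6
B^6 mod M = 5^6 mod 97 = 8
Delta = (4 - 8) * 8 mod 97 = 65
New hash = (21 + 65) mod 97 = 86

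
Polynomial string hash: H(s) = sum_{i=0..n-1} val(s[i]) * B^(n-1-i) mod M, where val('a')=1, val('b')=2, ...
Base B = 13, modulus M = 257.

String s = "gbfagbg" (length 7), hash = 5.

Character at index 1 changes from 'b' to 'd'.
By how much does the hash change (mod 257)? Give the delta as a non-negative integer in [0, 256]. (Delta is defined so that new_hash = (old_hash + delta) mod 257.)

Answer: 113

Derivation:
Delta formula: (val(new) - val(old)) * B^(n-1-k) mod M
  val('d') - val('b') = 4 - 2 = 2
  B^(n-1-k) = 13^5 mod 257 = 185
  Delta = 2 * 185 mod 257 = 113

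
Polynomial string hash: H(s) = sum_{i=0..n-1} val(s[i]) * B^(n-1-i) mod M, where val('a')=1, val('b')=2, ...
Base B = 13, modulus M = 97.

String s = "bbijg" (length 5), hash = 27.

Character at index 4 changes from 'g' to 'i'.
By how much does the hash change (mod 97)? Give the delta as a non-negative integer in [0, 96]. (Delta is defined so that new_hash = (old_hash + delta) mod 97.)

Delta formula: (val(new) - val(old)) * B^(n-1-k) mod M
  val('i') - val('g') = 9 - 7 = 2
  B^(n-1-k) = 13^0 mod 97 = 1
  Delta = 2 * 1 mod 97 = 2

Answer: 2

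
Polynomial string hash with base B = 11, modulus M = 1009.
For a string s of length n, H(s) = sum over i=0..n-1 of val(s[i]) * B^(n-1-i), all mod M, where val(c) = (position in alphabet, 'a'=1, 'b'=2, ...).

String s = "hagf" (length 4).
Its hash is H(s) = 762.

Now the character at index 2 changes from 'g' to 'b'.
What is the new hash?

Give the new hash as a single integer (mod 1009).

val('g') = 7, val('b') = 2
Position k = 2, exponent = n-1-k = 1
B^1 mod M = 11^1 mod 1009 = 11
Delta = (2 - 7) * 11 mod 1009 = 954
New hash = (762 + 954) mod 1009 = 707

Answer: 707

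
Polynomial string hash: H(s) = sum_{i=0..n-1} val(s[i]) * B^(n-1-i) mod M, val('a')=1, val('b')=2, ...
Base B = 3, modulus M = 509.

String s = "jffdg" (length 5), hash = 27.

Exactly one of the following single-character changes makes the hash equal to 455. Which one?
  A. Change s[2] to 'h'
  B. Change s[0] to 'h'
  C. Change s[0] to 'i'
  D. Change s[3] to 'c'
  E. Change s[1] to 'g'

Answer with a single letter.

Option A: s[2]='f'->'h', delta=(8-6)*3^2 mod 509 = 18, hash=27+18 mod 509 = 45
Option B: s[0]='j'->'h', delta=(8-10)*3^4 mod 509 = 347, hash=27+347 mod 509 = 374
Option C: s[0]='j'->'i', delta=(9-10)*3^4 mod 509 = 428, hash=27+428 mod 509 = 455 <-- target
Option D: s[3]='d'->'c', delta=(3-4)*3^1 mod 509 = 506, hash=27+506 mod 509 = 24
Option E: s[1]='f'->'g', delta=(7-6)*3^3 mod 509 = 27, hash=27+27 mod 509 = 54

Answer: C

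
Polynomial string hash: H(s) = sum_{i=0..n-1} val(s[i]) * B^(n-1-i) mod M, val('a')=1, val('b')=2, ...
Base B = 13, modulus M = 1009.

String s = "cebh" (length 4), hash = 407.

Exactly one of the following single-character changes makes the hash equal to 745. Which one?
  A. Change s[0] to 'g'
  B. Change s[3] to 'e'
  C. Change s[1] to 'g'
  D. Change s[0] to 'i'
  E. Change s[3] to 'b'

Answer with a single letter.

Option A: s[0]='c'->'g', delta=(7-3)*13^3 mod 1009 = 716, hash=407+716 mod 1009 = 114
Option B: s[3]='h'->'e', delta=(5-8)*13^0 mod 1009 = 1006, hash=407+1006 mod 1009 = 404
Option C: s[1]='e'->'g', delta=(7-5)*13^2 mod 1009 = 338, hash=407+338 mod 1009 = 745 <-- target
Option D: s[0]='c'->'i', delta=(9-3)*13^3 mod 1009 = 65, hash=407+65 mod 1009 = 472
Option E: s[3]='h'->'b', delta=(2-8)*13^0 mod 1009 = 1003, hash=407+1003 mod 1009 = 401

Answer: C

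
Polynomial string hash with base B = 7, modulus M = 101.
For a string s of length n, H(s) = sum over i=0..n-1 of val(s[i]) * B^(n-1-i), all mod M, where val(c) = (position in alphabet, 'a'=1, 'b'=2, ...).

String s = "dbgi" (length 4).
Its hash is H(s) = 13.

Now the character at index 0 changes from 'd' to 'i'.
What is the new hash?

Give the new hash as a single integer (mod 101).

val('d') = 4, val('i') = 9
Position k = 0, exponent = n-1-k = 3
B^3 mod M = 7^3 mod 101 = 40
Delta = (9 - 4) * 40 mod 101 = 99
New hash = (13 + 99) mod 101 = 11

Answer: 11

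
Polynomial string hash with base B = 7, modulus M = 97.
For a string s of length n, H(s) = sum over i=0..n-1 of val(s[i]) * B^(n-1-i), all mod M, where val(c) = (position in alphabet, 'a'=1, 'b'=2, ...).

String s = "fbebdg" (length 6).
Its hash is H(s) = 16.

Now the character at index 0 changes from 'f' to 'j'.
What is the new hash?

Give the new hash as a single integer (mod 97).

val('f') = 6, val('j') = 10
Position k = 0, exponent = n-1-k = 5
B^5 mod M = 7^5 mod 97 = 26
Delta = (10 - 6) * 26 mod 97 = 7
New hash = (16 + 7) mod 97 = 23

Answer: 23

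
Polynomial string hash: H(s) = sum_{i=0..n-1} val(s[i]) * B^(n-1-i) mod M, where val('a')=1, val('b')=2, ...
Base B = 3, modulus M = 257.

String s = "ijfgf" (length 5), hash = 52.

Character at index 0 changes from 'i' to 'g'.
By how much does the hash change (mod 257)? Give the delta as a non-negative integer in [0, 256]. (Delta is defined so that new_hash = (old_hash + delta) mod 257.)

Delta formula: (val(new) - val(old)) * B^(n-1-k) mod M
  val('g') - val('i') = 7 - 9 = -2
  B^(n-1-k) = 3^4 mod 257 = 81
  Delta = -2 * 81 mod 257 = 95

Answer: 95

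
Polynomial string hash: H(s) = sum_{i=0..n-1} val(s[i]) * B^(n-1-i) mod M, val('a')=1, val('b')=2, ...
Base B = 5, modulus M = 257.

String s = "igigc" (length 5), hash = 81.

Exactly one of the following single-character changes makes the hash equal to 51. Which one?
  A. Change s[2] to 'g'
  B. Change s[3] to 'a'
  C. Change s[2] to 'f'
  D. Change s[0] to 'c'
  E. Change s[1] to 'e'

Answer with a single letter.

Option A: s[2]='i'->'g', delta=(7-9)*5^2 mod 257 = 207, hash=81+207 mod 257 = 31
Option B: s[3]='g'->'a', delta=(1-7)*5^1 mod 257 = 227, hash=81+227 mod 257 = 51 <-- target
Option C: s[2]='i'->'f', delta=(6-9)*5^2 mod 257 = 182, hash=81+182 mod 257 = 6
Option D: s[0]='i'->'c', delta=(3-9)*5^4 mod 257 = 105, hash=81+105 mod 257 = 186
Option E: s[1]='g'->'e', delta=(5-7)*5^3 mod 257 = 7, hash=81+7 mod 257 = 88

Answer: B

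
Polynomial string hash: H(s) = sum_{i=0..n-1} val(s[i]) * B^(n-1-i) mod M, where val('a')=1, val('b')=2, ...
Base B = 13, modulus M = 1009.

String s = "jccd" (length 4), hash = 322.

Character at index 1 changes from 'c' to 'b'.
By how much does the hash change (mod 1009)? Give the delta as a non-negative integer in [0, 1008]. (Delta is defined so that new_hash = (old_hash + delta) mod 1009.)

Answer: 840

Derivation:
Delta formula: (val(new) - val(old)) * B^(n-1-k) mod M
  val('b') - val('c') = 2 - 3 = -1
  B^(n-1-k) = 13^2 mod 1009 = 169
  Delta = -1 * 169 mod 1009 = 840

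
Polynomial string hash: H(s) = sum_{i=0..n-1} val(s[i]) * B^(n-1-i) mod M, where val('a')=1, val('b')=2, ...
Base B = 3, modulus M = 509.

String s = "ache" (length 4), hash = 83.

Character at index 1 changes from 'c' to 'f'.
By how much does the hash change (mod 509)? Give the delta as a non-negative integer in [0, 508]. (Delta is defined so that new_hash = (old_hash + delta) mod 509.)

Delta formula: (val(new) - val(old)) * B^(n-1-k) mod M
  val('f') - val('c') = 6 - 3 = 3
  B^(n-1-k) = 3^2 mod 509 = 9
  Delta = 3 * 9 mod 509 = 27

Answer: 27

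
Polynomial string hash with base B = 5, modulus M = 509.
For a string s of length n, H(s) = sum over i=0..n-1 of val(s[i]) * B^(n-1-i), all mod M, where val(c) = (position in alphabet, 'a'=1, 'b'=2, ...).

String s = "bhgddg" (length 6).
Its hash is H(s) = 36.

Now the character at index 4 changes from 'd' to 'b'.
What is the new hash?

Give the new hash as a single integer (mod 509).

Answer: 26

Derivation:
val('d') = 4, val('b') = 2
Position k = 4, exponent = n-1-k = 1
B^1 mod M = 5^1 mod 509 = 5
Delta = (2 - 4) * 5 mod 509 = 499
New hash = (36 + 499) mod 509 = 26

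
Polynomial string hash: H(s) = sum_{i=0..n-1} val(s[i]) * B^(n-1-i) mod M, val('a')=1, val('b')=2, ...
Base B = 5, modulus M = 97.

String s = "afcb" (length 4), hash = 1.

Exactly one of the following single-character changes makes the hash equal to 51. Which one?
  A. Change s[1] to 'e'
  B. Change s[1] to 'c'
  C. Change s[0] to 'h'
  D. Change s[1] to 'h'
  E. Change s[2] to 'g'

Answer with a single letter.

Option A: s[1]='f'->'e', delta=(5-6)*5^2 mod 97 = 72, hash=1+72 mod 97 = 73
Option B: s[1]='f'->'c', delta=(3-6)*5^2 mod 97 = 22, hash=1+22 mod 97 = 23
Option C: s[0]='a'->'h', delta=(8-1)*5^3 mod 97 = 2, hash=1+2 mod 97 = 3
Option D: s[1]='f'->'h', delta=(8-6)*5^2 mod 97 = 50, hash=1+50 mod 97 = 51 <-- target
Option E: s[2]='c'->'g', delta=(7-3)*5^1 mod 97 = 20, hash=1+20 mod 97 = 21

Answer: D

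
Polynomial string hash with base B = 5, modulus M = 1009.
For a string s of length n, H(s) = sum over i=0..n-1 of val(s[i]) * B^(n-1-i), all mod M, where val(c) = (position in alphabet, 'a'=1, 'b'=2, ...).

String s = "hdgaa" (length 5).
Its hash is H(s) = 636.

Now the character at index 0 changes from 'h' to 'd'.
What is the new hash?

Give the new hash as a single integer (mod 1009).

val('h') = 8, val('d') = 4
Position k = 0, exponent = n-1-k = 4
B^4 mod M = 5^4 mod 1009 = 625
Delta = (4 - 8) * 625 mod 1009 = 527
New hash = (636 + 527) mod 1009 = 154

Answer: 154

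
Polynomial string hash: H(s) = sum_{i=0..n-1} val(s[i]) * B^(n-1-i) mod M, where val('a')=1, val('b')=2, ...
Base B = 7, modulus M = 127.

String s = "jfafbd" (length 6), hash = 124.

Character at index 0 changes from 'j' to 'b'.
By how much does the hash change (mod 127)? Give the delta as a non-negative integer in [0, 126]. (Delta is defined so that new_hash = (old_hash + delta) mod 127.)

Delta formula: (val(new) - val(old)) * B^(n-1-k) mod M
  val('b') - val('j') = 2 - 10 = -8
  B^(n-1-k) = 7^5 mod 127 = 43
  Delta = -8 * 43 mod 127 = 37

Answer: 37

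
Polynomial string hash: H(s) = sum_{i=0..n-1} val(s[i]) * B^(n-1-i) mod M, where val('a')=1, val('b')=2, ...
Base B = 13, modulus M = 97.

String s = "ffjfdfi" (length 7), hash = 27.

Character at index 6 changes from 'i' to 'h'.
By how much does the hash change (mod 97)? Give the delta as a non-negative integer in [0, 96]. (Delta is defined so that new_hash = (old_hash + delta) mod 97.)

Delta formula: (val(new) - val(old)) * B^(n-1-k) mod M
  val('h') - val('i') = 8 - 9 = -1
  B^(n-1-k) = 13^0 mod 97 = 1
  Delta = -1 * 1 mod 97 = 96

Answer: 96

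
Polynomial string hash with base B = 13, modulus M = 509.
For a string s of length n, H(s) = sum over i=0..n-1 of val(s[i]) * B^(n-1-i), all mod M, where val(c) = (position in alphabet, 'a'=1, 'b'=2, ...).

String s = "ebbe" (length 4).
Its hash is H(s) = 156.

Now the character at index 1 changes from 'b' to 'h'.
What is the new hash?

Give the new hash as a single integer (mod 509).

val('b') = 2, val('h') = 8
Position k = 1, exponent = n-1-k = 2
B^2 mod M = 13^2 mod 509 = 169
Delta = (8 - 2) * 169 mod 509 = 505
New hash = (156 + 505) mod 509 = 152

Answer: 152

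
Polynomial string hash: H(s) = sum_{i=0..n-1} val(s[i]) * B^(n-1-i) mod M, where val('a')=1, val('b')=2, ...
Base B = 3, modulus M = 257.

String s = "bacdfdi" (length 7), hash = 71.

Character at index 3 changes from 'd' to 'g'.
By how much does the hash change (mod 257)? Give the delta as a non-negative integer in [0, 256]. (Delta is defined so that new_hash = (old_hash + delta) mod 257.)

Delta formula: (val(new) - val(old)) * B^(n-1-k) mod M
  val('g') - val('d') = 7 - 4 = 3
  B^(n-1-k) = 3^3 mod 257 = 27
  Delta = 3 * 27 mod 257 = 81

Answer: 81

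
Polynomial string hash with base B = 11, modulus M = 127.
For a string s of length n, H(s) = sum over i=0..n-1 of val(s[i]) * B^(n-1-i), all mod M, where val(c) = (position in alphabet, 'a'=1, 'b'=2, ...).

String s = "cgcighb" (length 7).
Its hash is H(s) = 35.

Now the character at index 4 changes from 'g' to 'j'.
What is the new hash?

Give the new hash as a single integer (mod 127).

Answer: 17

Derivation:
val('g') = 7, val('j') = 10
Position k = 4, exponent = n-1-k = 2
B^2 mod M = 11^2 mod 127 = 121
Delta = (10 - 7) * 121 mod 127 = 109
New hash = (35 + 109) mod 127 = 17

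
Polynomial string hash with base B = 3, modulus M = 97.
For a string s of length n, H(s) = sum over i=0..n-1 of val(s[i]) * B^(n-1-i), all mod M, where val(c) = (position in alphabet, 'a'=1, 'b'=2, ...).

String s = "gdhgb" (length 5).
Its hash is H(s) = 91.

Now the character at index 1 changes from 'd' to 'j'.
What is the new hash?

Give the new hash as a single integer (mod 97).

val('d') = 4, val('j') = 10
Position k = 1, exponent = n-1-k = 3
B^3 mod M = 3^3 mod 97 = 27
Delta = (10 - 4) * 27 mod 97 = 65
New hash = (91 + 65) mod 97 = 59

Answer: 59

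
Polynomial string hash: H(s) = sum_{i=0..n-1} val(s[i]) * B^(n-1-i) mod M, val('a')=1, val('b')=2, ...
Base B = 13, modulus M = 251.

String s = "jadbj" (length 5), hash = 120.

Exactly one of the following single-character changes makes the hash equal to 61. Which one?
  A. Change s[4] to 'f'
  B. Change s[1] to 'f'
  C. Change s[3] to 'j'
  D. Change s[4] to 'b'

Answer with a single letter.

Option A: s[4]='j'->'f', delta=(6-10)*13^0 mod 251 = 247, hash=120+247 mod 251 = 116
Option B: s[1]='a'->'f', delta=(6-1)*13^3 mod 251 = 192, hash=120+192 mod 251 = 61 <-- target
Option C: s[3]='b'->'j', delta=(10-2)*13^1 mod 251 = 104, hash=120+104 mod 251 = 224
Option D: s[4]='j'->'b', delta=(2-10)*13^0 mod 251 = 243, hash=120+243 mod 251 = 112

Answer: B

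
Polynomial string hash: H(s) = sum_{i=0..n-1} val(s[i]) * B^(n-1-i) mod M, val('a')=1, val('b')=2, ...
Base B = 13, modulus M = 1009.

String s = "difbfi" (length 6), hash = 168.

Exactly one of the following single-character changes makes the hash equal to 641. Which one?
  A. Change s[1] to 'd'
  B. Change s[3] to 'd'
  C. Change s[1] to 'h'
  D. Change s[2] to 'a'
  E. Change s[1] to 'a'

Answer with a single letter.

Answer: A

Derivation:
Option A: s[1]='i'->'d', delta=(4-9)*13^4 mod 1009 = 473, hash=168+473 mod 1009 = 641 <-- target
Option B: s[3]='b'->'d', delta=(4-2)*13^2 mod 1009 = 338, hash=168+338 mod 1009 = 506
Option C: s[1]='i'->'h', delta=(8-9)*13^4 mod 1009 = 700, hash=168+700 mod 1009 = 868
Option D: s[2]='f'->'a', delta=(1-6)*13^3 mod 1009 = 114, hash=168+114 mod 1009 = 282
Option E: s[1]='i'->'a', delta=(1-9)*13^4 mod 1009 = 555, hash=168+555 mod 1009 = 723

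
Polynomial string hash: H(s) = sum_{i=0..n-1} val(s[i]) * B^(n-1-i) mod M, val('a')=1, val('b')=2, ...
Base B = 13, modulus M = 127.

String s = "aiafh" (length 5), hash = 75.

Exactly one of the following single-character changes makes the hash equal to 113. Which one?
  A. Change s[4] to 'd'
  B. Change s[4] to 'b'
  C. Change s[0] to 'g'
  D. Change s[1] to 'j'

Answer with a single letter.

Answer: D

Derivation:
Option A: s[4]='h'->'d', delta=(4-8)*13^0 mod 127 = 123, hash=75+123 mod 127 = 71
Option B: s[4]='h'->'b', delta=(2-8)*13^0 mod 127 = 121, hash=75+121 mod 127 = 69
Option C: s[0]='a'->'g', delta=(7-1)*13^4 mod 127 = 43, hash=75+43 mod 127 = 118
Option D: s[1]='i'->'j', delta=(10-9)*13^3 mod 127 = 38, hash=75+38 mod 127 = 113 <-- target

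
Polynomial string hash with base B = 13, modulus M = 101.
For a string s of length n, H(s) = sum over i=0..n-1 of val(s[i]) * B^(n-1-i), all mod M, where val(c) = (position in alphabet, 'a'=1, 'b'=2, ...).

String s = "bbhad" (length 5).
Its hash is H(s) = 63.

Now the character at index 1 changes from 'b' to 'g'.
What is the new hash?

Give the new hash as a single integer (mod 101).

val('b') = 2, val('g') = 7
Position k = 1, exponent = n-1-k = 3
B^3 mod M = 13^3 mod 101 = 76
Delta = (7 - 2) * 76 mod 101 = 77
New hash = (63 + 77) mod 101 = 39

Answer: 39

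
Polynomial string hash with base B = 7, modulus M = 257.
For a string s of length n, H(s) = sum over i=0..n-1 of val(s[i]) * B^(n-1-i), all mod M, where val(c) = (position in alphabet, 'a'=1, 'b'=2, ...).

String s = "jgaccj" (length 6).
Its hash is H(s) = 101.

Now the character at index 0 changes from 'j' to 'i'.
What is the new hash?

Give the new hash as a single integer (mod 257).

val('j') = 10, val('i') = 9
Position k = 0, exponent = n-1-k = 5
B^5 mod M = 7^5 mod 257 = 102
Delta = (9 - 10) * 102 mod 257 = 155
New hash = (101 + 155) mod 257 = 256

Answer: 256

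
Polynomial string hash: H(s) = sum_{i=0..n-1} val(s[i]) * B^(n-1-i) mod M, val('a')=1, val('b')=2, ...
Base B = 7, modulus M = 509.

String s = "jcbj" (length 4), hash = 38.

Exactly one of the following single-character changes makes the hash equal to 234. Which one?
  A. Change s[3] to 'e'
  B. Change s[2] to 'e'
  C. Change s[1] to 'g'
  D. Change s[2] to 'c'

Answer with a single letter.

Answer: C

Derivation:
Option A: s[3]='j'->'e', delta=(5-10)*7^0 mod 509 = 504, hash=38+504 mod 509 = 33
Option B: s[2]='b'->'e', delta=(5-2)*7^1 mod 509 = 21, hash=38+21 mod 509 = 59
Option C: s[1]='c'->'g', delta=(7-3)*7^2 mod 509 = 196, hash=38+196 mod 509 = 234 <-- target
Option D: s[2]='b'->'c', delta=(3-2)*7^1 mod 509 = 7, hash=38+7 mod 509 = 45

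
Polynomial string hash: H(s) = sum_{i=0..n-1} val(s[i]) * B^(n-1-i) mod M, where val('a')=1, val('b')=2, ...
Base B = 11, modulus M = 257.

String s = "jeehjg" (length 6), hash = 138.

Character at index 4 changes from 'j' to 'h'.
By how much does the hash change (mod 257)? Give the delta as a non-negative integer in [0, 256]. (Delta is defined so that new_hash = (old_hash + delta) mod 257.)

Delta formula: (val(new) - val(old)) * B^(n-1-k) mod M
  val('h') - val('j') = 8 - 10 = -2
  B^(n-1-k) = 11^1 mod 257 = 11
  Delta = -2 * 11 mod 257 = 235

Answer: 235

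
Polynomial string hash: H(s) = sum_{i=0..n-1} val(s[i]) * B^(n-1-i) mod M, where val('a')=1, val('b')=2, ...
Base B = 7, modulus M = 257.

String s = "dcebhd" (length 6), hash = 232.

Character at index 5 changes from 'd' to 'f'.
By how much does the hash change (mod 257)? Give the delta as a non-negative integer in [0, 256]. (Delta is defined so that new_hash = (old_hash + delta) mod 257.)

Answer: 2

Derivation:
Delta formula: (val(new) - val(old)) * B^(n-1-k) mod M
  val('f') - val('d') = 6 - 4 = 2
  B^(n-1-k) = 7^0 mod 257 = 1
  Delta = 2 * 1 mod 257 = 2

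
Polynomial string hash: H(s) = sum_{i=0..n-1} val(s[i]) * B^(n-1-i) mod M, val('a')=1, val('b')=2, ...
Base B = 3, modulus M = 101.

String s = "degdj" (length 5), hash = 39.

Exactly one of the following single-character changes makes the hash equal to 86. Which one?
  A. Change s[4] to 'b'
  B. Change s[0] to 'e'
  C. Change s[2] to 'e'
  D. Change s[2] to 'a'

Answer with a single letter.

Answer: D

Derivation:
Option A: s[4]='j'->'b', delta=(2-10)*3^0 mod 101 = 93, hash=39+93 mod 101 = 31
Option B: s[0]='d'->'e', delta=(5-4)*3^4 mod 101 = 81, hash=39+81 mod 101 = 19
Option C: s[2]='g'->'e', delta=(5-7)*3^2 mod 101 = 83, hash=39+83 mod 101 = 21
Option D: s[2]='g'->'a', delta=(1-7)*3^2 mod 101 = 47, hash=39+47 mod 101 = 86 <-- target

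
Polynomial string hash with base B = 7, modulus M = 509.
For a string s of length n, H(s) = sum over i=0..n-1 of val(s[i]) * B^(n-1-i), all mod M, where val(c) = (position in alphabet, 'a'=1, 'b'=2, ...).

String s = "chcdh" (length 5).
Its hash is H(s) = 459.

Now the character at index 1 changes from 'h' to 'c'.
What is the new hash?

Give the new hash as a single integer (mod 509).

Answer: 271

Derivation:
val('h') = 8, val('c') = 3
Position k = 1, exponent = n-1-k = 3
B^3 mod M = 7^3 mod 509 = 343
Delta = (3 - 8) * 343 mod 509 = 321
New hash = (459 + 321) mod 509 = 271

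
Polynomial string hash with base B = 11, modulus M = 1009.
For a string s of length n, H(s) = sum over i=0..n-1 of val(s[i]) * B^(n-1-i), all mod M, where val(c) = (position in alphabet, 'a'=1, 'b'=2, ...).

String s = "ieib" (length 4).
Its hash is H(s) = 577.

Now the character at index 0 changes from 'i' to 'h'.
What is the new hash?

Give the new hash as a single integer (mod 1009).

Answer: 255

Derivation:
val('i') = 9, val('h') = 8
Position k = 0, exponent = n-1-k = 3
B^3 mod M = 11^3 mod 1009 = 322
Delta = (8 - 9) * 322 mod 1009 = 687
New hash = (577 + 687) mod 1009 = 255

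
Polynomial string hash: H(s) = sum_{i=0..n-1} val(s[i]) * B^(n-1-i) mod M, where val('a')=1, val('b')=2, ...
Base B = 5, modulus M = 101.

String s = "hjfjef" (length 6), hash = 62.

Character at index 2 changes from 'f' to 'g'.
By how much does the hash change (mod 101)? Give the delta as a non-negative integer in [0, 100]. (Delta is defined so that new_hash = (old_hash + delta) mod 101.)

Delta formula: (val(new) - val(old)) * B^(n-1-k) mod M
  val('g') - val('f') = 7 - 6 = 1
  B^(n-1-k) = 5^3 mod 101 = 24
  Delta = 1 * 24 mod 101 = 24

Answer: 24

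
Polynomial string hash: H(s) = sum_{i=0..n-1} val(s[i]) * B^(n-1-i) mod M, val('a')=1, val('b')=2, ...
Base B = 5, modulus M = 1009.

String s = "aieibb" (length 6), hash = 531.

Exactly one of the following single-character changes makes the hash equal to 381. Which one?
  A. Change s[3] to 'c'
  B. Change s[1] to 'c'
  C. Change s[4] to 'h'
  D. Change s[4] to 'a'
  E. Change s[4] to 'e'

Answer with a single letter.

Answer: A

Derivation:
Option A: s[3]='i'->'c', delta=(3-9)*5^2 mod 1009 = 859, hash=531+859 mod 1009 = 381 <-- target
Option B: s[1]='i'->'c', delta=(3-9)*5^4 mod 1009 = 286, hash=531+286 mod 1009 = 817
Option C: s[4]='b'->'h', delta=(8-2)*5^1 mod 1009 = 30, hash=531+30 mod 1009 = 561
Option D: s[4]='b'->'a', delta=(1-2)*5^1 mod 1009 = 1004, hash=531+1004 mod 1009 = 526
Option E: s[4]='b'->'e', delta=(5-2)*5^1 mod 1009 = 15, hash=531+15 mod 1009 = 546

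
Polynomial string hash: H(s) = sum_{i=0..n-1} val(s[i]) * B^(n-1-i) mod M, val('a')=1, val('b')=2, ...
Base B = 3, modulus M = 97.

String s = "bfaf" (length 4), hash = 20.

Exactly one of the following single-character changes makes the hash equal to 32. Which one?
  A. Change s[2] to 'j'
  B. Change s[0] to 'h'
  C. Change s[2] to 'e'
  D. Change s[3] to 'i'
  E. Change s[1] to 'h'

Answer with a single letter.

Answer: C

Derivation:
Option A: s[2]='a'->'j', delta=(10-1)*3^1 mod 97 = 27, hash=20+27 mod 97 = 47
Option B: s[0]='b'->'h', delta=(8-2)*3^3 mod 97 = 65, hash=20+65 mod 97 = 85
Option C: s[2]='a'->'e', delta=(5-1)*3^1 mod 97 = 12, hash=20+12 mod 97 = 32 <-- target
Option D: s[3]='f'->'i', delta=(9-6)*3^0 mod 97 = 3, hash=20+3 mod 97 = 23
Option E: s[1]='f'->'h', delta=(8-6)*3^2 mod 97 = 18, hash=20+18 mod 97 = 38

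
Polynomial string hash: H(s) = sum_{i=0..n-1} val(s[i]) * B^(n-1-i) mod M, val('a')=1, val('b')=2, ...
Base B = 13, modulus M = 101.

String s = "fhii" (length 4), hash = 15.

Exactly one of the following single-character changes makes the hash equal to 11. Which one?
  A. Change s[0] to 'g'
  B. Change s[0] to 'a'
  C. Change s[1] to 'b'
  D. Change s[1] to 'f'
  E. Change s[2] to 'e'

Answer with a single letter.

Answer: C

Derivation:
Option A: s[0]='f'->'g', delta=(7-6)*13^3 mod 101 = 76, hash=15+76 mod 101 = 91
Option B: s[0]='f'->'a', delta=(1-6)*13^3 mod 101 = 24, hash=15+24 mod 101 = 39
Option C: s[1]='h'->'b', delta=(2-8)*13^2 mod 101 = 97, hash=15+97 mod 101 = 11 <-- target
Option D: s[1]='h'->'f', delta=(6-8)*13^2 mod 101 = 66, hash=15+66 mod 101 = 81
Option E: s[2]='i'->'e', delta=(5-9)*13^1 mod 101 = 49, hash=15+49 mod 101 = 64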